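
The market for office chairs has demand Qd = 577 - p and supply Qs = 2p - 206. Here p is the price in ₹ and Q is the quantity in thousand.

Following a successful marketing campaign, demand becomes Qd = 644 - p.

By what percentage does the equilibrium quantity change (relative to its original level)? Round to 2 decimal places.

Solve the original market: 577 - p = 2p - 206, hence p = 261 and Q = 316.
The new curves are Qd = 644 - p (demand) and Qs = 2p - 206 (supply).
Clearing the new market: 644 - p = 2p - 206, so p = 850/3 ≈ 283.3333 and Q = 1082/3 ≈ 360.6667.
%ΔQ = (360.6667 − 316) / 316 × 100 = +14.14%.

+14.14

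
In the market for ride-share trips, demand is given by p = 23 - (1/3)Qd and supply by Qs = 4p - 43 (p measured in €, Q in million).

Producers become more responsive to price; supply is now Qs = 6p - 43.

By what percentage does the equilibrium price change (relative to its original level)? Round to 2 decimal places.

-22.22

Solve the original market: 69 - 3p = 4p - 43, hence p = 16 and Q = 21.
The new curves are Qd = 69 - 3p (demand) and Qs = 6p - 43 (supply).
New equilibrium: 69 - 3p = 6p - 43 ⇒ 112 = 9p ⇒ p = 112/9 ≈ 12.4444, Q = 95/3 ≈ 31.6667.
%Δp = (12.4444 − 16) / 16 × 100 = -22.22%.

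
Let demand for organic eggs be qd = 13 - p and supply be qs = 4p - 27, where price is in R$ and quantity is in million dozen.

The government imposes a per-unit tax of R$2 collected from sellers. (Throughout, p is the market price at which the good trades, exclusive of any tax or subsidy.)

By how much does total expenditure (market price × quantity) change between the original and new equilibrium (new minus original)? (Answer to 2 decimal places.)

Initially, 13 - p = 4p - 27, so 40 = 5p and p = 8, q = 5.
Since sellers keep the price net of the tax, the effective supply curve becomes qs = 4p - 35.
Equate the new curves: 13 - p = 4p - 35, giving 48 = 5p, p = 9.6, q = 3.4.
Expenditure moves from 8×5 = 40 to 9.6×3.4 = 32.64; change = -7.36.

-7.36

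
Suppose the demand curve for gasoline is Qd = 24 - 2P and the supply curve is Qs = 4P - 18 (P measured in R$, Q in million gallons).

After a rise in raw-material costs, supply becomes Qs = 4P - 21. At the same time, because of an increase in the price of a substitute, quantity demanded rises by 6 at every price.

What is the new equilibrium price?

Original equilibrium: 24 - 2P = 4P - 18 gives 42 = 6P, so P = 7 and Q = 10.
The shock moves the curves to Qd = 30 - 2P and Qs = 4P - 21.
New equilibrium: 30 - 2P = 4P - 21 ⇒ 51 = 6P ⇒ P = 8.5, Q = 13.

8.5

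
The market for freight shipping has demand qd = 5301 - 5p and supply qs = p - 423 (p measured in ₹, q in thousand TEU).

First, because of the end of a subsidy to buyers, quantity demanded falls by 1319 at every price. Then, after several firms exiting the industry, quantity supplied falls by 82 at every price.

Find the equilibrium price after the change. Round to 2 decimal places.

Before the shock: 5301 - 5p = p - 423 ⇒ 5724 = 6p ⇒ p = 954, q = 531.
The new curves are qd = 3982 - 5p (demand) and qs = p - 505 (supply).
Equate the new curves: 3982 - 5p = p - 505, giving 4487 = 6p, p = 4487/6 ≈ 747.8333, q = 1457/6 ≈ 242.8333.

747.83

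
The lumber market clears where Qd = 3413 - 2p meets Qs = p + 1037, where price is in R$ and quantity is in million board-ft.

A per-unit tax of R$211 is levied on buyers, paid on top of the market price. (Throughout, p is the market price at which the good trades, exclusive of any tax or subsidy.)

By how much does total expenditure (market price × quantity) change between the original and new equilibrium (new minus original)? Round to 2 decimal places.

Original equilibrium: 3413 - 2p = p + 1037 gives 2376 = 3p, so p = 792 and Q = 1829.
Since buyers pay the price plus the tax, the effective demand curve becomes Qd = 2991 - 2p.
Clearing the new market: 2991 - 2p = p + 1037, so p = 1954/3 ≈ 651.3333 and Q = 5065/3 ≈ 1688.3333.
Expenditure moves from 792×1829 = 1448568 to 651.3333×1688.3333 = 1099667.7778; change = -348900.22.

-348900.22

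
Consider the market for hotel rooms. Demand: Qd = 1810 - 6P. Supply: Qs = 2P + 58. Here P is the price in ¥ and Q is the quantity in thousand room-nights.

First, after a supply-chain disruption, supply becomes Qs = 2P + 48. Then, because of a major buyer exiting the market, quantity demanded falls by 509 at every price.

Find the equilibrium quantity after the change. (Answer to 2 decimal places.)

Initially, 1810 - 6P = 2P + 58, so 1752 = 8P and P = 219, Q = 496.
With the change applied: demand Qd = 1301 - 6P, supply Qs = 2P + 48.
Equate the new curves: 1301 - 6P = 2P + 48, giving 1253 = 8P, P = 156.625, Q = 361.25.

361.25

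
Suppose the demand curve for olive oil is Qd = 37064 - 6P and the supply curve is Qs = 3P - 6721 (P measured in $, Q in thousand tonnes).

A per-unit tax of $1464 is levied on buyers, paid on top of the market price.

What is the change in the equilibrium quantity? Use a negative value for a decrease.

Solve the original market: 37064 - 6P = 3P - 6721, hence P = 4865 and Q = 7874.
Since buyers pay the price plus the tax, the effective demand curve becomes Qd = 28280 - 6P.
New equilibrium: 28280 - 6P = 3P - 6721 ⇒ 35001 = 9P ⇒ P = 3889, Q = 4946.
ΔQ = 4946 − 7874 = -2928.

-2928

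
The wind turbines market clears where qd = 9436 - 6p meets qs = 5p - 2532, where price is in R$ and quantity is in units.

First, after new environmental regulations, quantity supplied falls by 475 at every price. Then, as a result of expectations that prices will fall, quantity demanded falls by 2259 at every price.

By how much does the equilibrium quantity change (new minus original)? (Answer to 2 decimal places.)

-1285.91

Solve the original market: 9436 - 6p = 5p - 2532, hence p = 1088 and q = 2908.
After the shift, demand is qd = 7177 - 6p and supply is qs = 5p - 3007.
New equilibrium: 7177 - 6p = 5p - 3007 ⇒ 10184 = 11p ⇒ p = 10184/11 ≈ 925.8182, q = 17843/11 ≈ 1622.0909.
Δq = 1622.0909 − 2908 = -1285.91.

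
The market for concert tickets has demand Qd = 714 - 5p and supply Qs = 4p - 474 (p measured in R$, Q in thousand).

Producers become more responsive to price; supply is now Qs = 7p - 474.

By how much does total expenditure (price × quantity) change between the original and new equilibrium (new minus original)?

Original equilibrium: 714 - 5p = 4p - 474 gives 1188 = 9p, so p = 132 and Q = 54.
The shock moves the curves to Qd = 714 - 5p and Qs = 7p - 474.
Setting them equal: 714 - 5p = 7p - 474 → 1188 = 12p, so p = 99 and Q = 219.
Expenditure moves from 132×54 = 7128 to 99×219 = 21681; change = +14553.

+14553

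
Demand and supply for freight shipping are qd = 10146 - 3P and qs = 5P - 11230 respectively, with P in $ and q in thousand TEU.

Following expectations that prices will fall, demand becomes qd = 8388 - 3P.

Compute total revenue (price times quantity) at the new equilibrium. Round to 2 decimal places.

Original equilibrium: 10146 - 3P = 5P - 11230 gives 21376 = 8P, so P = 2672 and q = 2130.
The shock moves the curves to qd = 8388 - 3P and qs = 5P - 11230.
New equilibrium: 8388 - 3P = 5P - 11230 ⇒ 19618 = 8P ⇒ P = 2452.25, q = 1031.25.
New expenditure = 2452.25 × 1031.25 = 2528882.81.

2528882.81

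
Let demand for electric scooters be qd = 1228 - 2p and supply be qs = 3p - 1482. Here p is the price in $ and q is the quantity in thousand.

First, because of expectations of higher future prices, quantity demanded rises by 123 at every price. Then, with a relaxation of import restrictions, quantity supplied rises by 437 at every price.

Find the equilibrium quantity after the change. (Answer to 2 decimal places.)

392.60

Original equilibrium: 1228 - 2p = 3p - 1482 gives 2710 = 5p, so p = 542 and q = 144.
After the shift, demand is qd = 1351 - 2p and supply is qs = 3p - 1045.
Equate the new curves: 1351 - 2p = 3p - 1045, giving 2396 = 5p, p = 479.2, q = 392.6.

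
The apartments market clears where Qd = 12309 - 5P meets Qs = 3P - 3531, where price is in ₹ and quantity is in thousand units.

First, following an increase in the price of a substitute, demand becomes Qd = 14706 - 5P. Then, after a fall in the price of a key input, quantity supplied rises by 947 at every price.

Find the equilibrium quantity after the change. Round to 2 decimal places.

Before the shock: 12309 - 5P = 3P - 3531 ⇒ 15840 = 8P ⇒ P = 1980, Q = 2409.
With the change applied: demand Qd = 14706 - 5P, supply Qs = 3P - 2584.
New equilibrium: 14706 - 5P = 3P - 2584 ⇒ 17290 = 8P ⇒ P = 2161.25, Q = 3899.75.

3899.75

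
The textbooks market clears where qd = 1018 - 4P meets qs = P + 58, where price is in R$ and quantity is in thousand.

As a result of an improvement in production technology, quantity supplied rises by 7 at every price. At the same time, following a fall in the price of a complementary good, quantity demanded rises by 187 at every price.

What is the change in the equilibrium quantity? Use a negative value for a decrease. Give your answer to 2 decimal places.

+43.00

Solve the original market: 1018 - 4P = P + 58, hence P = 192 and q = 250.
The new curves are qd = 1205 - 4P (demand) and qs = P + 65 (supply).
Equate the new curves: 1205 - 4P = P + 65, giving 1140 = 5P, P = 228, q = 293.
Δq = 293 − 250 = +43.00.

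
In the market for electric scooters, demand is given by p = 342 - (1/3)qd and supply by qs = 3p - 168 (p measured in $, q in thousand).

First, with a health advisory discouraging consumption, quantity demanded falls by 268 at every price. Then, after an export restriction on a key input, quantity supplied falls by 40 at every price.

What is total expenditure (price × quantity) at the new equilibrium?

Solve the original market: 1026 - 3p = 3p - 168, hence p = 199 and q = 429.
With the change applied: demand qd = 758 - 3p, supply qs = 3p - 208.
Setting them equal: 758 - 3p = 3p - 208 → 966 = 6p, so p = 161 and q = 275.
New expenditure = 161 × 275 = 44275.

44275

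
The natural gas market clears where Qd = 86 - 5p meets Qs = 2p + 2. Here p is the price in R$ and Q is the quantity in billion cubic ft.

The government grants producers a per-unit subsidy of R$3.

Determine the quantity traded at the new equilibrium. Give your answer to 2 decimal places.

30.29

Before the shock: 86 - 5p = 2p + 2 ⇒ 84 = 7p ⇒ p = 12, Q = 26.
Since sellers receive the price plus the subsidy, the effective supply curve becomes Qs = 2p + 8.
Clearing the new market: 86 - 5p = 2p + 8, so p = 78/7 ≈ 11.1429 and Q = 212/7 ≈ 30.2857.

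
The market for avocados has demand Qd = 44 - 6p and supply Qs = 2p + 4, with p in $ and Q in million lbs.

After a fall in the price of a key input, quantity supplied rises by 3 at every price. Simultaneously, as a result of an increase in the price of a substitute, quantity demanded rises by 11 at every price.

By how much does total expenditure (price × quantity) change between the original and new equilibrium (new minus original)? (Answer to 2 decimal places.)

+44.00

Original equilibrium: 44 - 6p = 2p + 4 gives 40 = 8p, so p = 5 and Q = 14.
The new curves are Qd = 55 - 6p (demand) and Qs = 2p + 7 (supply).
Setting them equal: 55 - 6p = 2p + 7 → 48 = 8p, so p = 6 and Q = 19.
Expenditure moves from 5×14 = 70 to 6×19 = 114; change = +44.00.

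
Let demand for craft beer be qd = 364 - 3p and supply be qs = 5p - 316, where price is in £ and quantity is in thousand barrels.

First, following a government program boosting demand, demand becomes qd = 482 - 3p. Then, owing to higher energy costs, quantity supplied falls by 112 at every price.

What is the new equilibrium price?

113.75

Initially, 364 - 3p = 5p - 316, so 680 = 8p and p = 85, q = 109.
The shock moves the curves to qd = 482 - 3p and qs = 5p - 428.
Equate the new curves: 482 - 3p = 5p - 428, giving 910 = 8p, p = 113.75, q = 140.75.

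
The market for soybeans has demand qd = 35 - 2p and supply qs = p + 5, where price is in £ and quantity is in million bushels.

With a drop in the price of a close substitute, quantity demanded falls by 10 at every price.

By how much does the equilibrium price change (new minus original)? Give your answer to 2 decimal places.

Original equilibrium: 35 - 2p = p + 5 gives 30 = 3p, so p = 10 and q = 15.
After the shift, demand is qd = 25 - 2p and supply is qs = p + 5.
Equate the new curves: 25 - 2p = p + 5, giving 20 = 3p, p = 20/3 ≈ 6.6667, q = 35/3 ≈ 11.6667.
Δp = 6.6667 − 10 = -3.33.

-3.33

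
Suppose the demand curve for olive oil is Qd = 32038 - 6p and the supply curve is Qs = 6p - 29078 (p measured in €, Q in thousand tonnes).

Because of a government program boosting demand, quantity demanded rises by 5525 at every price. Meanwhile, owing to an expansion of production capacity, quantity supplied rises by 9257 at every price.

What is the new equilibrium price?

4782

Initially, 32038 - 6p = 6p - 29078, so 61116 = 12p and p = 5093, Q = 1480.
The shock moves the curves to Qd = 37563 - 6p and Qs = 6p - 19821.
New equilibrium: 37563 - 6p = 6p - 19821 ⇒ 57384 = 12p ⇒ p = 4782, Q = 8871.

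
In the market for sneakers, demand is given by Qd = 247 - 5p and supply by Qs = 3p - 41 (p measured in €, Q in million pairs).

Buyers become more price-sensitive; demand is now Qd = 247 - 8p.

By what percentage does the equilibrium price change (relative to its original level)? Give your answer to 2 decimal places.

Original equilibrium: 247 - 5p = 3p - 41 gives 288 = 8p, so p = 36 and Q = 67.
The shock moves the curves to Qd = 247 - 8p and Qs = 3p - 41.
Setting them equal: 247 - 8p = 3p - 41 → 288 = 11p, so p = 288/11 ≈ 26.1818 and Q = 413/11 ≈ 37.5455.
%Δp = (26.1818 − 36) / 36 × 100 = -27.27%.

-27.27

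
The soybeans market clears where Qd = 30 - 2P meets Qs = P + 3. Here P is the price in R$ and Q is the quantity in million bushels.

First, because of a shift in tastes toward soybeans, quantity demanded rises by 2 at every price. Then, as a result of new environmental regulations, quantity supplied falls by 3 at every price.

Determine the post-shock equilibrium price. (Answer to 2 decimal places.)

Before the shock: 30 - 2P = P + 3 ⇒ 27 = 3P ⇒ P = 9, Q = 12.
The new curves are Qd = 32 - 2P (demand) and Qs = P (supply).
Setting them equal: 32 - 2P = P → 32 = 3P, so P = 32/3 ≈ 10.6667 and Q = 32/3 ≈ 10.6667.

10.67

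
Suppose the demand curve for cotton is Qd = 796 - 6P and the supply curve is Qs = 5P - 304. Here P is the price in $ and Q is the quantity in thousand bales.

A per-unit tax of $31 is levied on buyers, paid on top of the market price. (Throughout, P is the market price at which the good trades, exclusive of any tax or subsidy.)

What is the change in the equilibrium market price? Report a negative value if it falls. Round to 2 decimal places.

Original equilibrium: 796 - 6P = 5P - 304 gives 1100 = 11P, so P = 100 and Q = 196.
Since buyers pay the price plus the tax, the effective demand curve becomes Qd = 610 - 6P.
Setting them equal: 610 - 6P = 5P - 304 → 914 = 11P, so P = 914/11 ≈ 83.0909 and Q = 1226/11 ≈ 111.4545.
ΔP = 83.0909 − 100 = -16.91.

-16.91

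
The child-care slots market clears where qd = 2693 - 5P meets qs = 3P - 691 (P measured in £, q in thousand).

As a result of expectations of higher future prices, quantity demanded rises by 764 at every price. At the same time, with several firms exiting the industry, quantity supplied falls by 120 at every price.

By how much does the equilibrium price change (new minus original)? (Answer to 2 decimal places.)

Initially, 2693 - 5P = 3P - 691, so 3384 = 8P and P = 423, q = 578.
The new curves are qd = 3457 - 5P (demand) and qs = 3P - 811 (supply).
Clearing the new market: 3457 - 5P = 3P - 811, so P = 533.5 and q = 789.5.
ΔP = 533.5 − 423 = +110.50.

+110.50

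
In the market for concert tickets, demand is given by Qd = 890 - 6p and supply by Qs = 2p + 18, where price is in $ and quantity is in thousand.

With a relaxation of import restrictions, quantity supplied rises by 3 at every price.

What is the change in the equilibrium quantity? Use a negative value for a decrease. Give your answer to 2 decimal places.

+2.25

Before the shock: 890 - 6p = 2p + 18 ⇒ 872 = 8p ⇒ p = 109, Q = 236.
The shock moves the curves to Qd = 890 - 6p and Qs = 2p + 21.
Setting them equal: 890 - 6p = 2p + 21 → 869 = 8p, so p = 108.625 and Q = 238.25.
ΔQ = 238.25 − 236 = +2.25.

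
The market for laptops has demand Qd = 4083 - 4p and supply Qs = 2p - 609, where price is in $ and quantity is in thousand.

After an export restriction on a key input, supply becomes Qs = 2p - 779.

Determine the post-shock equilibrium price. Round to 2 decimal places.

Initially, 4083 - 4p = 2p - 609, so 4692 = 6p and p = 782, Q = 955.
The new curves are Qd = 4083 - 4p (demand) and Qs = 2p - 779 (supply).
Setting them equal: 4083 - 4p = 2p - 779 → 4862 = 6p, so p = 2431/3 ≈ 810.3333 and Q = 2525/3 ≈ 841.6667.

810.33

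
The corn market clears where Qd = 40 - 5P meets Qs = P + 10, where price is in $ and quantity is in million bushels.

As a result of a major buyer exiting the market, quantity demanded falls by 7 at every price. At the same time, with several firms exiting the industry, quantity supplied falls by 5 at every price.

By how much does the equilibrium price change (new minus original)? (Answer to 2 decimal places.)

Initially, 40 - 5P = P + 10, so 30 = 6P and P = 5, Q = 15.
After the shift, demand is Qd = 33 - 5P and supply is Qs = P + 5.
Setting them equal: 33 - 5P = P + 5 → 28 = 6P, so P = 14/3 ≈ 4.6667 and Q = 29/3 ≈ 9.6667.
ΔP = 4.6667 − 5 = -0.33.

-0.33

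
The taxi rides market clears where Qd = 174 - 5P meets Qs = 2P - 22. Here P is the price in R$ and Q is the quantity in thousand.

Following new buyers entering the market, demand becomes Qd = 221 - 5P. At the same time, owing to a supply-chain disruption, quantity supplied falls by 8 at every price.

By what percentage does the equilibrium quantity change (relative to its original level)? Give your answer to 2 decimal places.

Before the shock: 174 - 5P = 2P - 22 ⇒ 196 = 7P ⇒ P = 28, Q = 34.
The shock moves the curves to Qd = 221 - 5P and Qs = 2P - 30.
New equilibrium: 221 - 5P = 2P - 30 ⇒ 251 = 7P ⇒ P = 251/7 ≈ 35.8571, Q = 292/7 ≈ 41.7143.
%ΔQ = (41.7143 − 34) / 34 × 100 = +22.69%.

+22.69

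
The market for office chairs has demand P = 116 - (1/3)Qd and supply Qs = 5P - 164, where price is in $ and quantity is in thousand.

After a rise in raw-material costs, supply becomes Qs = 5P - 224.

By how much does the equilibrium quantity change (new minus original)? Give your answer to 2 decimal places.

-22.50

Before the shock: 348 - 3P = 5P - 164 ⇒ 512 = 8P ⇒ P = 64, Q = 156.
The shock moves the curves to Qd = 348 - 3P and Qs = 5P - 224.
Setting them equal: 348 - 3P = 5P - 224 → 572 = 8P, so P = 71.5 and Q = 133.5.
ΔQ = 133.5 − 156 = -22.50.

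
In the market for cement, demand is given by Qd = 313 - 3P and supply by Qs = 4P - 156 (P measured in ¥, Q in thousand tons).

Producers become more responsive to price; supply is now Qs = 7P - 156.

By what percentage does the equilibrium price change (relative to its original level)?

-30

Solve the original market: 313 - 3P = 4P - 156, hence P = 67 and Q = 112.
After the shift, demand is Qd = 313 - 3P and supply is Qs = 7P - 156.
Setting them equal: 313 - 3P = 7P - 156 → 469 = 10P, so P = 46.9 and Q = 172.3.
%ΔP = (46.9 − 67) / 67 × 100 = -30%.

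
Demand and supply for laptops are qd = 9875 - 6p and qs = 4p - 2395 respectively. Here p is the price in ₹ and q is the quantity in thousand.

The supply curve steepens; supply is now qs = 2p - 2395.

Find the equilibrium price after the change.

Solve the original market: 9875 - 6p = 4p - 2395, hence p = 1227 and q = 2513.
After the shift, demand is qd = 9875 - 6p and supply is qs = 2p - 2395.
Equate the new curves: 9875 - 6p = 2p - 2395, giving 12270 = 8p, p = 1533.75, q = 672.5.

1533.75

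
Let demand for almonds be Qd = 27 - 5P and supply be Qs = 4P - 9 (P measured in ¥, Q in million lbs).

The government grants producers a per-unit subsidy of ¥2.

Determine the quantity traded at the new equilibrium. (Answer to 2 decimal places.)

11.44

Initially, 27 - 5P = 4P - 9, so 36 = 9P and P = 4, Q = 7.
Since sellers receive the price plus the subsidy, the effective supply curve becomes Qs = 4P - 1.
New equilibrium: 27 - 5P = 4P - 1 ⇒ 28 = 9P ⇒ P = 28/9 ≈ 3.1111, Q = 103/9 ≈ 11.4444.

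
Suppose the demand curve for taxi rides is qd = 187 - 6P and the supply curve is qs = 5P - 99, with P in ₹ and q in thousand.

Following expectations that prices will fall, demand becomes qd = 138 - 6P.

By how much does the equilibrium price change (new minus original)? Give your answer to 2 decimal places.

Original equilibrium: 187 - 6P = 5P - 99 gives 286 = 11P, so P = 26 and q = 31.
The new curves are qd = 138 - 6P (demand) and qs = 5P - 99 (supply).
Equate the new curves: 138 - 6P = 5P - 99, giving 237 = 11P, P = 237/11 ≈ 21.5455, q = 96/11 ≈ 8.7273.
ΔP = 21.5455 − 26 = -4.45.

-4.45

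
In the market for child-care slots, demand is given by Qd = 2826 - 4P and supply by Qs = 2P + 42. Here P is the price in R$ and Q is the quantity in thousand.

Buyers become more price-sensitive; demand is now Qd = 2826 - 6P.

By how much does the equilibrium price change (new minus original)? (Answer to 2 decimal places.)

Solve the original market: 2826 - 4P = 2P + 42, hence P = 464 and Q = 970.
The new curves are Qd = 2826 - 6P (demand) and Qs = 2P + 42 (supply).
Equate the new curves: 2826 - 6P = 2P + 42, giving 2784 = 8P, P = 348, Q = 738.
ΔP = 348 − 464 = -116.00.

-116.00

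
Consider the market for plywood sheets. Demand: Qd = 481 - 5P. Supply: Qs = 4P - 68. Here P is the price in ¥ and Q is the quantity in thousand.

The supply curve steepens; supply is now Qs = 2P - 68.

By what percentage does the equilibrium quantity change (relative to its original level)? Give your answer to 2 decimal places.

-49.51

Initially, 481 - 5P = 4P - 68, so 549 = 9P and P = 61, Q = 176.
The new curves are Qd = 481 - 5P (demand) and Qs = 2P - 68 (supply).
Clearing the new market: 481 - 5P = 2P - 68, so P = 549/7 ≈ 78.4286 and Q = 622/7 ≈ 88.8571.
%ΔQ = (88.8571 − 176) / 176 × 100 = -49.51%.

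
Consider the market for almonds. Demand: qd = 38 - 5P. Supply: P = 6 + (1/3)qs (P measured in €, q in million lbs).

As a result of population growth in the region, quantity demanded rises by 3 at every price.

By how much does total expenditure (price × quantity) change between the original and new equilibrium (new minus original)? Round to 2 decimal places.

+9.42

Initially, 38 - 5P = 3P - 18, so 56 = 8P and P = 7, q = 3.
After the shift, demand is qd = 41 - 5P and supply is qs = 3P - 18.
Clearing the new market: 41 - 5P = 3P - 18, so P = 7.375 and q = 4.125.
Expenditure moves from 7×3 = 21 to 7.375×4.125 = 30.421875; change = +9.42.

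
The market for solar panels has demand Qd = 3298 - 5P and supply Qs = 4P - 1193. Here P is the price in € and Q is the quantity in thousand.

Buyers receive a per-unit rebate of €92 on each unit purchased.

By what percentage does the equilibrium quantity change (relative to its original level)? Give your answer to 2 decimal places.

+25.46

Solve the original market: 3298 - 5P = 4P - 1193, hence P = 499 and Q = 803.
Since buyers' out-of-pocket price is the market price minus the rebate, the effective demand curve becomes Qd = 3758 - 5P.
Setting them equal: 3758 - 5P = 4P - 1193 → 4951 = 9P, so P = 4951/9 ≈ 550.1111 and Q = 9067/9 ≈ 1007.4444.
%ΔQ = (1007.4444 − 803) / 803 × 100 = +25.46%.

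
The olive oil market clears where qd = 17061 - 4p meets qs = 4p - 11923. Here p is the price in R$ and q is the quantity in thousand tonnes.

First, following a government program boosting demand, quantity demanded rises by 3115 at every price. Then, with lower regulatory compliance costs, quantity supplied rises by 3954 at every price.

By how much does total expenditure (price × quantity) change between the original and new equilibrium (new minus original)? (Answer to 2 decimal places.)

Initially, 17061 - 4p = 4p - 11923, so 28984 = 8p and p = 3623, q = 2569.
With the change applied: demand qd = 20176 - 4p, supply qs = 4p - 7969.
New equilibrium: 20176 - 4p = 4p - 7969 ⇒ 28145 = 8p ⇒ p = 3518.125, q = 6103.5.
Expenditure moves from 3623×2569 = 9307487 to 3518.125×6103.5 = 21472875.9375; change = +12165388.94.

+12165388.94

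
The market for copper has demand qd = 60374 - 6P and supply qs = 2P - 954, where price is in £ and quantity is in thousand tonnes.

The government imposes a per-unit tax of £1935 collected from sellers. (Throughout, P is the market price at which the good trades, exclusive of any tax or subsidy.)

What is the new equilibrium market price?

Solve the original market: 60374 - 6P = 2P - 954, hence P = 7666 and q = 14378.
Since sellers keep the price net of the tax, the effective supply curve becomes qs = 2P - 4824.
Setting them equal: 60374 - 6P = 2P - 4824 → 65198 = 8P, so P = 8149.75 and q = 11475.5.

8149.75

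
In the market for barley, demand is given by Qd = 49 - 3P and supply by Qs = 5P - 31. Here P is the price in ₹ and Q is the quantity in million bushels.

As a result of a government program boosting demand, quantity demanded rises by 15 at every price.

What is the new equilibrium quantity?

Initially, 49 - 3P = 5P - 31, so 80 = 8P and P = 10, Q = 19.
After the shift, demand is Qd = 64 - 3P and supply is Qs = 5P - 31.
Clearing the new market: 64 - 3P = 5P - 31, so P = 11.875 and Q = 28.375.

28.375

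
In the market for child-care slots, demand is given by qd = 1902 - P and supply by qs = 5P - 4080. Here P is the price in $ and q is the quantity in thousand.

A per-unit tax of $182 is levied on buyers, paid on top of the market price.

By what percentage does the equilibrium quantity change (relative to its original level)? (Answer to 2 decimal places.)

Original equilibrium: 1902 - P = 5P - 4080 gives 5982 = 6P, so P = 997 and q = 905.
Since buyers pay the price plus the tax, the effective demand curve becomes qd = 1720 - P.
Setting them equal: 1720 - P = 5P - 4080 → 5800 = 6P, so P = 2900/3 ≈ 966.6667 and q = 2260/3 ≈ 753.3333.
%Δq = (753.3333 − 905) / 905 × 100 = -16.76%.

-16.76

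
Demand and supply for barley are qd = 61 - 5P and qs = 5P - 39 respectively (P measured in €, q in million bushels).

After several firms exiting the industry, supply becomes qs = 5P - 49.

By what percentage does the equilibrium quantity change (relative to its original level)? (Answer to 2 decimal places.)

Before the shock: 61 - 5P = 5P - 39 ⇒ 100 = 10P ⇒ P = 10, q = 11.
The new curves are qd = 61 - 5P (demand) and qs = 5P - 49 (supply).
Setting them equal: 61 - 5P = 5P - 49 → 110 = 10P, so P = 11 and q = 6.
%Δq = (6 − 11) / 11 × 100 = -45.45%.

-45.45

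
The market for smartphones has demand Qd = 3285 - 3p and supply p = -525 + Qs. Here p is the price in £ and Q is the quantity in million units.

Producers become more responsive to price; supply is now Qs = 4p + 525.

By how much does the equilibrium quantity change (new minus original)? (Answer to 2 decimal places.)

Before the shock: 3285 - 3p = p + 525 ⇒ 2760 = 4p ⇒ p = 690, Q = 1215.
The shock moves the curves to Qd = 3285 - 3p and Qs = 4p + 525.
New equilibrium: 3285 - 3p = 4p + 525 ⇒ 2760 = 7p ⇒ p = 2760/7 ≈ 394.2857, Q = 14715/7 ≈ 2102.1429.
ΔQ = 2102.1429 − 1215 = +887.14.

+887.14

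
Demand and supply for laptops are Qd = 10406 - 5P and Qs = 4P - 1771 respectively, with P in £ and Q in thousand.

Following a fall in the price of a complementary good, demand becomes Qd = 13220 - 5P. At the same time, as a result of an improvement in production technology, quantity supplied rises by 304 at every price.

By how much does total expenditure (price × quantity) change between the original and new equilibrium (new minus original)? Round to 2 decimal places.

+3331991.38

Original equilibrium: 10406 - 5P = 4P - 1771 gives 12177 = 9P, so P = 1353 and Q = 3641.
After the shift, demand is Qd = 13220 - 5P and supply is Qs = 4P - 1467.
Equate the new curves: 13220 - 5P = 4P - 1467, giving 14687 = 9P, P = 14687/9 ≈ 1631.8889, Q = 45545/9 ≈ 5060.5556.
Expenditure moves from 1353×3641 = 4926273 to 1631.8889×5060.5556 = 8258264.3827; change = +3331991.38.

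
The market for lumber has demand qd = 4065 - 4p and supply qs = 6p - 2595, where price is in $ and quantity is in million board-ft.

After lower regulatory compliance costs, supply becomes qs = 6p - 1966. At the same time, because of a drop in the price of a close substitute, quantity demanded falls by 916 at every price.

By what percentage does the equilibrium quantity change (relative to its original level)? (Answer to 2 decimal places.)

-21.27

Solve the original market: 4065 - 4p = 6p - 2595, hence p = 666 and q = 1401.
After the shift, demand is qd = 3149 - 4p and supply is qs = 6p - 1966.
Equate the new curves: 3149 - 4p = 6p - 1966, giving 5115 = 10p, p = 511.5, q = 1103.
%Δq = (1103 − 1401) / 1401 × 100 = -21.27%.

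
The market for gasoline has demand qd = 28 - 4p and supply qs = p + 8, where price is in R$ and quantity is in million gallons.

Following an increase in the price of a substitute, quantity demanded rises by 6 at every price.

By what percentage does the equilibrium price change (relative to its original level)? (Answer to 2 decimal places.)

Original equilibrium: 28 - 4p = p + 8 gives 20 = 5p, so p = 4 and q = 12.
After the shift, demand is qd = 34 - 4p and supply is qs = p + 8.
Clearing the new market: 34 - 4p = p + 8, so p = 5.2 and q = 13.2.
%Δp = (5.2 − 4) / 4 × 100 = +30.00%.

+30.00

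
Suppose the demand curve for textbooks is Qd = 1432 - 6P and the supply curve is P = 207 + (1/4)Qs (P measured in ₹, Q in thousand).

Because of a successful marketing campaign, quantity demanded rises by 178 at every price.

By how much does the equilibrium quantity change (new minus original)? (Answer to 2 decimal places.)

+71.20

Original equilibrium: 1432 - 6P = 4P - 828 gives 2260 = 10P, so P = 226 and Q = 76.
After the shift, demand is Qd = 1610 - 6P and supply is Qs = 4P - 828.
Setting them equal: 1610 - 6P = 4P - 828 → 2438 = 10P, so P = 243.8 and Q = 147.2.
ΔQ = 147.2 − 76 = +71.20.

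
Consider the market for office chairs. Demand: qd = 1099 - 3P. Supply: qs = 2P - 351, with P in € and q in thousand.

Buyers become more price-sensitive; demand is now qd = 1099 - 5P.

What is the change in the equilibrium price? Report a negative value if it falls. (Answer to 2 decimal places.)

-82.86

Original equilibrium: 1099 - 3P = 2P - 351 gives 1450 = 5P, so P = 290 and q = 229.
After the shift, demand is qd = 1099 - 5P and supply is qs = 2P - 351.
Setting them equal: 1099 - 5P = 2P - 351 → 1450 = 7P, so P = 1450/7 ≈ 207.1429 and q = 443/7 ≈ 63.2857.
ΔP = 207.1429 − 290 = -82.86.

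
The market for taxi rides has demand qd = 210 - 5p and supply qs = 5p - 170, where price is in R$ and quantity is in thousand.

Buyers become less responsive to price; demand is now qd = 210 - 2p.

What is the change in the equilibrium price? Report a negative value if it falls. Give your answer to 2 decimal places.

Original equilibrium: 210 - 5p = 5p - 170 gives 380 = 10p, so p = 38 and q = 20.
With the change applied: demand qd = 210 - 2p, supply qs = 5p - 170.
Clearing the new market: 210 - 2p = 5p - 170, so p = 380/7 ≈ 54.2857 and q = 710/7 ≈ 101.4286.
Δp = 54.2857 − 38 = +16.29.

+16.29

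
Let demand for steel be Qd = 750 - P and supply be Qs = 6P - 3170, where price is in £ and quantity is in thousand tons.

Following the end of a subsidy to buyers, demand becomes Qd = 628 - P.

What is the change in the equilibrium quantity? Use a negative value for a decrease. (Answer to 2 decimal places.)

Solve the original market: 750 - P = 6P - 3170, hence P = 560 and Q = 190.
With the change applied: demand Qd = 628 - P, supply Qs = 6P - 3170.
Setting them equal: 628 - P = 6P - 3170 → 3798 = 7P, so P = 3798/7 ≈ 542.5714 and Q = 598/7 ≈ 85.4286.
ΔQ = 85.4286 − 190 = -104.57.

-104.57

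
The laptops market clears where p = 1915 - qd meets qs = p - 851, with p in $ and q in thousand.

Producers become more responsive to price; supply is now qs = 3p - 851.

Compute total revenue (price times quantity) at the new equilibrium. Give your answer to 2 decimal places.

Before the shock: 1915 - p = p - 851 ⇒ 2766 = 2p ⇒ p = 1383, q = 532.
After the shift, demand is qd = 1915 - p and supply is qs = 3p - 851.
New equilibrium: 1915 - p = 3p - 851 ⇒ 2766 = 4p ⇒ p = 691.5, q = 1223.5.
New expenditure = 691.5 × 1223.5 = 846050.25.

846050.25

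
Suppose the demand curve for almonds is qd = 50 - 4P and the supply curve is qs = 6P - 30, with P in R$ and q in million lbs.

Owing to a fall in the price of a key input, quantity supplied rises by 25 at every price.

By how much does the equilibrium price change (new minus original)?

-2.5

Before the shock: 50 - 4P = 6P - 30 ⇒ 80 = 10P ⇒ P = 8, q = 18.
The shock moves the curves to qd = 50 - 4P and qs = 6P - 5.
Equate the new curves: 50 - 4P = 6P - 5, giving 55 = 10P, P = 5.5, q = 28.
ΔP = 5.5 − 8 = -2.5.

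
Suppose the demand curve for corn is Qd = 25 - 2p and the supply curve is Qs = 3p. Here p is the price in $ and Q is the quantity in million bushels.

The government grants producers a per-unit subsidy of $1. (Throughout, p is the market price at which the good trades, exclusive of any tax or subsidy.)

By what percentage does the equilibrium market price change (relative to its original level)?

-12

Solve the original market: 25 - 2p = 3p, hence p = 5 and Q = 15.
Since sellers receive the price plus the subsidy, the effective supply curve becomes Qs = 3p + 3.
New equilibrium: 25 - 2p = 3p + 3 ⇒ 22 = 5p ⇒ p = 4.4, Q = 16.2.
%Δp = (4.4 − 5) / 5 × 100 = -12%.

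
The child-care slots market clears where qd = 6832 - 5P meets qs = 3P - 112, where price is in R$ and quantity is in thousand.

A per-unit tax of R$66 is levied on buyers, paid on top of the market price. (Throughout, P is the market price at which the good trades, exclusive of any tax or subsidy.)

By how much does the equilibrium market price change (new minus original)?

Original equilibrium: 6832 - 5P = 3P - 112 gives 6944 = 8P, so P = 868 and q = 2492.
Since buyers pay the price plus the tax, the effective demand curve becomes qd = 6502 - 5P.
Clearing the new market: 6502 - 5P = 3P - 112, so P = 826.75 and q = 2368.25.
ΔP = 826.75 − 868 = -41.25.

-41.25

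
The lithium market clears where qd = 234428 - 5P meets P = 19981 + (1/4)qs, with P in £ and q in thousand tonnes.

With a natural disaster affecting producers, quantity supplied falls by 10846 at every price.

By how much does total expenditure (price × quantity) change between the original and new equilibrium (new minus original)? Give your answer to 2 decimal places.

-145670885.28

Solve the original market: 234428 - 5P = 4P - 79924, hence P = 34928 and q = 59788.
After the shift, demand is qd = 234428 - 5P and supply is qs = 4P - 90770.
Equate the new curves: 234428 - 5P = 4P - 90770, giving 325198 = 9P, P = 325198/9 ≈ 36133.1111, q = 483862/9 ≈ 53762.4444.
Expenditure moves from 34928×59788 = 2088275264 to 36133.1111×53762.4444 = 1942604378.7160; change = -145670885.28.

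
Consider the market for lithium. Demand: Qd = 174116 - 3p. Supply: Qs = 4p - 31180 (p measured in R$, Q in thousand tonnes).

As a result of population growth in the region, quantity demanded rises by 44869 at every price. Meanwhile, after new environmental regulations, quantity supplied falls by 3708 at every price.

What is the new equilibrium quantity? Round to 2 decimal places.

110182.29

Solve the original market: 174116 - 3p = 4p - 31180, hence p = 29328 and Q = 86132.
The new curves are Qd = 218985 - 3p (demand) and Qs = 4p - 34888 (supply).
Clearing the new market: 218985 - 3p = 4p - 34888, so p = 253873/7 ≈ 36267.5714 and Q = 771276/7 ≈ 110182.2857.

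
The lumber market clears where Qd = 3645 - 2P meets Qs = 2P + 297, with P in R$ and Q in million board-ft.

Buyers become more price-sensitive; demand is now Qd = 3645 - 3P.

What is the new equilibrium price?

Initially, 3645 - 2P = 2P + 297, so 3348 = 4P and P = 837, Q = 1971.
After the shift, demand is Qd = 3645 - 3P and supply is Qs = 2P + 297.
Setting them equal: 3645 - 3P = 2P + 297 → 3348 = 5P, so P = 669.6 and Q = 1636.2.

669.6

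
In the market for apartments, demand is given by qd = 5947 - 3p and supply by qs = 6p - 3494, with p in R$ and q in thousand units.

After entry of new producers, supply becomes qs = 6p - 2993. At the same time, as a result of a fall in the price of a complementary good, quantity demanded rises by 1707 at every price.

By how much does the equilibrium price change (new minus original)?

Original equilibrium: 5947 - 3p = 6p - 3494 gives 9441 = 9p, so p = 1049 and q = 2800.
With the change applied: demand qd = 7654 - 3p, supply qs = 6p - 2993.
New equilibrium: 7654 - 3p = 6p - 2993 ⇒ 10647 = 9p ⇒ p = 1183, q = 4105.
Δp = 1183 − 1049 = +134.

+134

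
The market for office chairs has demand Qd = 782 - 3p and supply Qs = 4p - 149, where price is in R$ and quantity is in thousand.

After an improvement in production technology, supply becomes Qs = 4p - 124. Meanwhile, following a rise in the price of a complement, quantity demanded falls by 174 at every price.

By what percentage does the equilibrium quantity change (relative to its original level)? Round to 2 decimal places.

-23.16

Original equilibrium: 782 - 3p = 4p - 149 gives 931 = 7p, so p = 133 and Q = 383.
After the shift, demand is Qd = 608 - 3p and supply is Qs = 4p - 124.
Setting them equal: 608 - 3p = 4p - 124 → 732 = 7p, so p = 732/7 ≈ 104.5714 and Q = 2060/7 ≈ 294.2857.
%ΔQ = (294.2857 − 383) / 383 × 100 = -23.16%.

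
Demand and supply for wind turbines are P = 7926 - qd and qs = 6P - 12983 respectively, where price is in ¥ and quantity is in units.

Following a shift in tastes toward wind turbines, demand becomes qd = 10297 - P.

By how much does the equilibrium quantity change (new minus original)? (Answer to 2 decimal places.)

+2032.29

Original equilibrium: 7926 - P = 6P - 12983 gives 20909 = 7P, so P = 2987 and q = 4939.
With the change applied: demand qd = 10297 - P, supply qs = 6P - 12983.
Clearing the new market: 10297 - P = 6P - 12983, so P = 23280/7 ≈ 3325.7143 and q = 48799/7 ≈ 6971.2857.
Δq = 6971.2857 − 4939 = +2032.29.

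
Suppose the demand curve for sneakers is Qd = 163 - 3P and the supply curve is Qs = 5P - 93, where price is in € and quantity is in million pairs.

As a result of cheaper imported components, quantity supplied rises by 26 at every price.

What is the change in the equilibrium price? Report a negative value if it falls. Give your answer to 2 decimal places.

Solve the original market: 163 - 3P = 5P - 93, hence P = 32 and Q = 67.
With the change applied: demand Qd = 163 - 3P, supply Qs = 5P - 67.
Clearing the new market: 163 - 3P = 5P - 67, so P = 28.75 and Q = 76.75.
ΔP = 28.75 − 32 = -3.25.

-3.25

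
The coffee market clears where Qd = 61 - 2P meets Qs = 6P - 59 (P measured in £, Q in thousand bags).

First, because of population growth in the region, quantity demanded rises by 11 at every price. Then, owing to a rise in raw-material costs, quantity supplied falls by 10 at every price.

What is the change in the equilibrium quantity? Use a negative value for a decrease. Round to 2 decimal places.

+5.75

Before the shock: 61 - 2P = 6P - 59 ⇒ 120 = 8P ⇒ P = 15, Q = 31.
The shock moves the curves to Qd = 72 - 2P and Qs = 6P - 69.
Equate the new curves: 72 - 2P = 6P - 69, giving 141 = 8P, P = 17.625, Q = 36.75.
ΔQ = 36.75 − 31 = +5.75.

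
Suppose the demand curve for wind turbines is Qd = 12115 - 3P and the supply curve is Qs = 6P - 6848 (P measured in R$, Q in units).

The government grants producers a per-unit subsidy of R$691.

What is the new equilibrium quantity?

7176

Initially, 12115 - 3P = 6P - 6848, so 18963 = 9P and P = 2107, Q = 5794.
Since sellers receive the price plus the subsidy, the effective supply curve becomes Qs = 6P - 2702.
Equate the new curves: 12115 - 3P = 6P - 2702, giving 14817 = 9P, P = 4939/3 ≈ 1646.3333, Q = 7176.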